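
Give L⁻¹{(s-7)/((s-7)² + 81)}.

Using frequency shift: L⁻¹{(s-a)/((s-a)² + b²)} = e^(at)cos(bt). Here a=7, b=9

Final answer: e^(7t)·cos(9t)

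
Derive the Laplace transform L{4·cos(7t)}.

L{cos(ωt)} = s/(s² + ω²), so L{cos(7t)} = s/(s² + 49). Then L{4·cos(7t)} = 4·s/(s² + 49) = 4s/(s² + 49)

Final answer: 4s/(s² + 49)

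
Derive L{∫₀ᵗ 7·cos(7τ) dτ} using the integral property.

L{∫₀ᵗ f(τ)dτ} = F(s)/s with F(s) = 7s/(s² + 49), so the result is (7s/(s² + 49))/s = 7/(s² + 49)

Final answer: 7/(s² + 49)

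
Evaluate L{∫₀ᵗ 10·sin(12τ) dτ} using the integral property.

L{∫₀ᵗ f(τ)dτ} = F(s)/s with F(s) = 120/(s² + 144), so the result is (120/(s² + 144))/s = 120/(s(s² + 144))

Final answer: 120/(s(s² + 144))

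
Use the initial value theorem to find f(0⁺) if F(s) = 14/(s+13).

f(0⁺) = lim_{s→∞} s·14/(s+13) = lim_{s→∞} 14s/(s+13) = 14

Final answer: 14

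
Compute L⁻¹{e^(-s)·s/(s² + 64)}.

L⁻¹{s/(s² + 64)} = cos(8t). By the time shift theorem, L⁻¹{e^(-as)F(s)} = u(t-a)f(t-a) with a=1, so L⁻¹{e^(-s)·s/(s² + 64)} = u(t-1)·cos(8(t-1))

Final answer: u(t-1)·cos(8(t-1))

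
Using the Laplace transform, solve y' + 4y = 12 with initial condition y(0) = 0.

sY + 4Y = 12/s. Y = 12/(s(s+4)). Partial fractions: Y = 3/s - 3/(s+4)

Final answer: y(t) = 3(1 - e^(-4t))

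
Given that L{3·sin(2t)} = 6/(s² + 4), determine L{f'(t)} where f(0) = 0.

L{f'(t)} = s·F(s) - f(0) = s·6/(s² + 4) - 0 = 6s/(s² + 4)

Final answer: 6s/(s² + 4)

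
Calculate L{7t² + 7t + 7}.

L{7t² + 7t + 7} = 7·2/s³ + 7/s² + 7/s = 14/s³ + 7/s² + 7/s

Final answer: 14/s³ + 7/s² + 7/s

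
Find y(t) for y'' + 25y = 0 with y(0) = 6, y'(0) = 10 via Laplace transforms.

L{y''} + 25L{y} = 0. s²Y - 6s - 10 + 25Y = 0. Y(s² + 25) = 6s + 10. Y = (6s + 10)/(s² + 25). Inverting: y(t) = 6cos(5t) + 2sin(5t)

Final answer: y(t) = 6cos(5t) + 2sin(5t)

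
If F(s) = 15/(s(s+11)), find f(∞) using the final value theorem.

f(∞) = lim_{s→0} s·15/(s(s+11)) = lim_{s→0} 15/(s+11) = 15/11 = 15/11

Final answer: 15/11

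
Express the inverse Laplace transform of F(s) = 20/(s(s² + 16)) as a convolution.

20/(s(s² + 16)) = (1/s)·(20/(s² + 16)) = L{1}·L{5·sin(4t)}. So f(t) = 1*(5·sin(4t)) = ∫₀ᵗ 5·sin(4τ) dτ

Final answer: ∫₀ᵗ 5·sin(4τ) dτ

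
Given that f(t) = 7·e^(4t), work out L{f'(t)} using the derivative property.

f(0) = 7, F(s) = 7/(s-4). L{f'(t)} = s·F(s) - f(0) = 7s/(s-4) - 7 = (7s - 7(s-4))/(s-4) = 28/(s-4)

Final answer: 28/(s-4)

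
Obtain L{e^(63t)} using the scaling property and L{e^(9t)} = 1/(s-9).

Using L{f(at)} = (1/a)F(s/a) with a=7 and f(t) = e^(9t): L{e^(63t)} = (1/7) · 1/((s/7)-9) = (1/7) · 7/(s-63) = 1/(s-63)

Final answer: 1/(s-63)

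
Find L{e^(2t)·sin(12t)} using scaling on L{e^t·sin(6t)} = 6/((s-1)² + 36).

Scaling with a=2: L{e^(2t)·sin(12t)} = (1/2) · 6/((s/2-1)² + 36). Simplifying: 12/((s-2)² + 144)

Final answer: 12/((s-2)² + 144)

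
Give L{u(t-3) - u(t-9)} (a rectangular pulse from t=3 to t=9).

L{u(t-a)} = e^(-as)/s. L{u(t-3) - u(t-9)} = (e^(-3s) - e^(-9s))/s

Final answer: (e^(-3s) - e^(-9s))/s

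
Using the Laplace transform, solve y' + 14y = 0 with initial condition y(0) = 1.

L{y'} + 14L{y} = 0. sY - 1 + 14Y = 0. Y(s+14) = 1. Y = 1/(s+14)

Final answer: y(t) = e^(-14t)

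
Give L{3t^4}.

L{t^n} = n!/s^(n+1). So L{3t^4} = 3·4!/s^5 = 72/s^5

Final answer: 72/s^5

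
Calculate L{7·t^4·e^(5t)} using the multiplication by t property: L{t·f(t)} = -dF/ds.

Using L{t^n·e^(at)} = n!/(s-a)^(n+1), L{t^4·e^(5t)} = 24/(s-5)^5, so L{7·t^4·e^(5t)} = 7·24/(s-5)^5 = 168/(s-5)^5

Final answer: 168/(s-5)^5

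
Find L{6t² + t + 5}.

L{6t² + t + 5} = 6·2/s³ + 1/s² + 5/s = 12/s³ + 1/s² + 5/s

Final answer: 12/s³ + 1/s² + 5/s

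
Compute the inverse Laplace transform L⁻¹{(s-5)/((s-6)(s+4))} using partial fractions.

Using partial fractions, f(t) = (e^(6t) + 9e^(-4t))/10

Final answer: (e^(6t) + 9e^(-4t))/10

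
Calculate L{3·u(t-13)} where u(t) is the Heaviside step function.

L{u(t-a)} = e^(-as)/s. Here a=13, so L{u(t-13)} = e^(-13s)/s, and L{3·u(t-13)} = 3·e^(-13s)/s

Final answer: 3·e^(-13s)/s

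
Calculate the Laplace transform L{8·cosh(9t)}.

L{cosh(ωt)} = s/(s² - ω²), so L{cosh(9t)} = s/(s² - 81). Then L{8·cosh(9t)} = 8·s/(s² - 81) = 8s/(s² - 81)

Final answer: 8s/(s² - 81)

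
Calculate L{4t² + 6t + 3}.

L{4t² + 6t + 3} = 4·2/s³ + 6/s² + 3/s = 8/s³ + 6/s² + 3/s

Final answer: 8/s³ + 6/s² + 3/s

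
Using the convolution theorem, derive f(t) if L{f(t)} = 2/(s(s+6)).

2/(s(s+6)) = (2/s)·(1/(s+6)) = L{2}·L{e^(-6t)}. By convolution, f(t) = 2*e^(-6t) = ∫₀ᵗ 2·e^(-6τ) dτ = 2·(1 - e^(-6t))/6

Final answer: 2·(1 - e^(-6t))/6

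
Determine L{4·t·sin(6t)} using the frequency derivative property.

L{sin(6t)} = 6/(s² + 36). By L{t·f(t)} = -F'(s): -d/ds[6/(s² + 36)] = -(6)·(-2s)/(s² + 36)² = 12s/(s² + 36)². Then L{4·t·sin(6t)} = 4·12s/(s² + 36)² = 48s/(s² + 36)²

Final answer: 48s/(s² + 36)²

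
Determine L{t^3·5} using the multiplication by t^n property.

L{5} = 5/s. d^1/ds^1[1/s] = -1/s². d^2/ds^2[1/s] = 2/s^3. d^3/ds^3[1/s] = -6/s^4. So L{t^3} = (-1)^{3}·-6/s^4 = 6/s^4. Then L{t^3·5} = 5·6/s^4 = 30/s^4

Final answer: 30/s^4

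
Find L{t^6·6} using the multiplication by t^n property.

L{6} = 6/s. d^1/ds^1[1/s] = -1/s². d^2/ds^2[1/s] = 2/s^3. d^3/ds^3[1/s] = -6/s^4. d^4/ds^4[1/s] = 24/s^5. d^5/ds^5[1/s] = -120/s^6. d^6/ds^6[1/s] = 720/s^7. So L{t^6} = (-1)^{6}·720/s^7 = 720/s^7. Then L{t^6·6} = 6·720/s^7 = 4320/s^7

Final answer: 4320/s^7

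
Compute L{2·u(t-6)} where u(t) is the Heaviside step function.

L{u(t-a)} = e^(-as)/s. Here a=6, so L{u(t-6)} = e^(-6s)/s, and L{2·u(t-6)} = 2·e^(-6s)/s

Final answer: 2·e^(-6s)/s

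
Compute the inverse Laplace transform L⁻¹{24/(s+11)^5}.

L⁻¹{n!/(s-a)^(n+1)} = t^n·e^(at) with n=4, a=-11. So L⁻¹{24/(s+11)^5} = t^4·e^(-11t)

Final answer: t^4·e^(-11t)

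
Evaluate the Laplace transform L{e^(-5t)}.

L{e^(at)} = 1/(s-a), so L{e^(-5t)} = 1/(s+5)

Final answer: 1/(s+5)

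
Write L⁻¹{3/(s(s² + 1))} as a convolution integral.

3/(s(s² + 1)) = (1/s)·(3/(s² + 1)) = L{1}·L{3·sin(t)}. So f(t) = 1*(3·sin(t)) = ∫₀ᵗ 3·sin(τ) dτ

Final answer: ∫₀ᵗ 3·sin(τ) dτ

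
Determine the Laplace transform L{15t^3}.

L{15t^3} = 15 · L{t^3} = 15 · 6/s^4 = 90/s^4

Final answer: 90/s^4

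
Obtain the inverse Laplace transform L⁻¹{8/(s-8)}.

L⁻¹{1/(s-a)} = e^(at), so L⁻¹{1/(s-8)} = e^(8t), and L⁻¹{8/(s-8)} = 8·e^(8t)

Final answer: 8·e^(8t)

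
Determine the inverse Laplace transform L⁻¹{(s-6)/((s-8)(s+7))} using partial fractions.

Using partial fractions, f(t) = (2e^(8t) + 13e^(-7t))/15

Final answer: (2e^(8t) + 13e^(-7t))/15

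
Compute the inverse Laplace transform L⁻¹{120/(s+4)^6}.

L⁻¹{n!/(s-a)^(n+1)} = t^n·e^(at), so L⁻¹{120/(s+4)^6} = t^5·e^(-4t)

Final answer: t^5·e^(-4t)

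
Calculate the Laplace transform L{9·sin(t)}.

L{sin(ωt)} = ω/(s² + ω²), so L{sin(t)} = 1/(s² + 1). Then L{9·sin(t)} = 9·1/(s² + 1) = 9/(s² + 1)

Final answer: 9/(s² + 1)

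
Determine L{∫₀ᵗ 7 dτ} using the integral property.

L{∫₀ᵗ f(τ)dτ} = F(s)/s with f(t) = 7. F(s) = 7/s, so L{∫₀ᵗ 7 dτ} = (7/s)/s = 7/s². (Check: ∫₀ᵗ 7 dτ = 7t.)

Final answer: 7/s²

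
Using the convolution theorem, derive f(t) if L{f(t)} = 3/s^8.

3/s^8 = (3/s)·(1/s^7) = L{3}·L{t^6/720}. By convolution, f(t) = 3*t^6/720 = ∫₀ᵗ 3·τ^6/720 dτ = 3·t^7/5040

Final answer: 3·t^7/5040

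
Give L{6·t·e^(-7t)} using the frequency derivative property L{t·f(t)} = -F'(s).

L{e^(-7t)} = 1/(s+7). By frequency derivative: L{t·e^(-7t)} = -d/ds[1/(s+7)] = -(-1)/(s+7)² = 1/(s+7)². Then L{6·t·e^(-7t)} = 6·1/(s+7)² = 6/(s+7)²

Final answer: 6/(s+7)²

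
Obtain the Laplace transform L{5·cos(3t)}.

L{cos(ωt)} = s/(s² + ω²), so L{cos(3t)} = s/(s² + 9). Then L{5·cos(3t)} = 5·s/(s² + 9) = 5s/(s² + 9)

Final answer: 5s/(s² + 9)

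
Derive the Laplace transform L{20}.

L{20} = 20 · L{1} = 20/s

Final answer: 20/s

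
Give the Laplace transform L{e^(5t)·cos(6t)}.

L{e^(at)·cos(ωt)} = (s-a)/((s-a)² + ω²), so L{e^(5t)·cos(6t)} = (s-5)/((s-5)² + 36)

Final answer: (s-5)/((s-5)² + 36)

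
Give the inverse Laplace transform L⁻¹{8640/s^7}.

L⁻¹{n!/s^(n+1)} = t^n with n=6. So L⁻¹{720/s^7} = t^6, and L⁻¹{8640/s^7} = (8640/720)·t^6 = 12·t^6

Final answer: 12·t^6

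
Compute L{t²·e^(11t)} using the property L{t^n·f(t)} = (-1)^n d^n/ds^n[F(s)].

L{e^(11t)} = 1/(s-11). d/ds[1/(s-11)] = -1/(s-11)². d²/ds²[1/(s-11)] = 2/(s-11)³. So L{t²·e^(11t)} = (-1)² · 2/(s-11)³ = 2/(s-11)³

Final answer: 2/(s-11)³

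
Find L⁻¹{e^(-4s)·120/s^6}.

L⁻¹{120/s^6} = t^5. By the time shift theorem, L⁻¹{e^(-as)F(s)} = u(t-a)f(t-a) with a=4, so L⁻¹{e^(-4s)·120/s^6} = u(t-4)·(t-4)^5

Final answer: u(t-4)·(t-4)^5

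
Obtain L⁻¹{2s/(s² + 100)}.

This is the form c·s/(s² + a²) with a = 10, c = 2. L⁻¹ = 2·cos(10t)

Final answer: 2·cos(10t)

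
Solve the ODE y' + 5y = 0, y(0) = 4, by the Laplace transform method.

L{y'} + 5L{y} = 0. sY - 4 + 5Y = 0. Y(s+5) = 4. Y = 4/(s+5)

Final answer: y(t) = 4e^(-5t)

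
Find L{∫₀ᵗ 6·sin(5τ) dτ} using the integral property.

L{∫₀ᵗ f(τ)dτ} = F(s)/s with F(s) = 30/(s² + 25), so the result is (30/(s² + 25))/s = 30/(s(s² + 25))

Final answer: 30/(s(s² + 25))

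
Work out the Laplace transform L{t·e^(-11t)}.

L{t^n·e^(at)} = n!/(s-a)^(n+1), so L{t·e^(-11t)} = 1/(s+11)^2

Final answer: 1/(s+11)^2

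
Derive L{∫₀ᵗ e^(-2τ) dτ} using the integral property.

L{∫₀ᵗ f(τ)dτ} = F(s)/s with F(s) = 1/(s+2), so L{∫₀ᵗ e^(-2τ) dτ} = 1/(s(s+2))

Final answer: 1/(s(s+2))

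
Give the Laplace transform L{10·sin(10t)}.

L{sin(ωt)} = ω/(s² + ω²), so L{sin(10t)} = 10/(s² + 100). Then L{10·sin(10t)} = 10·10/(s² + 100) = 100/(s² + 100)

Final answer: 100/(s² + 100)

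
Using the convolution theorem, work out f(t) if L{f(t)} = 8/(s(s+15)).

8/(s(s+15)) = (8/s)·(1/(s+15)) = L{8}·L{e^(-15t)}. By convolution, f(t) = 8*e^(-15t) = ∫₀ᵗ 8·e^(-15τ) dτ = 8·(1 - e^(-15t))/15

Final answer: 8·(1 - e^(-15t))/15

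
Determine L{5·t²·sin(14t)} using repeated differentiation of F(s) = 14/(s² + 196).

F(s) = 14/(s² + 196). F'(s) = -28s/(s² + 196)². F''(s) = -28(196 - 3s²)/(s² + 196)³ = (84s² - 5488)/(s² + 196)³. So L{t²·sin(14t)} = (-1)² F''(s) = (84s² - 5488)/(s² + 196)³. Then L{5·t²·sin(14t)} = 5·(84s² - 5488)/(s² + 196)³ = (420s² - 27440)/(s² + 196)³

Final answer: (420s² - 27440)/(s² + 196)³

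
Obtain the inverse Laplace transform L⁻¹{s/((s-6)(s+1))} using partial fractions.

Using partial fractions, f(t) = (6e^(6t) + e^(-t))/7

Final answer: (6e^(6t) + e^(-t))/7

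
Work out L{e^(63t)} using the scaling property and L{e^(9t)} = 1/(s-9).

Using L{f(at)} = (1/a)F(s/a) with a=7 and f(t) = e^(9t): L{e^(63t)} = (1/7) · 1/((s/7)-9) = (1/7) · 7/(s-63) = 1/(s-63)

Final answer: 1/(s-63)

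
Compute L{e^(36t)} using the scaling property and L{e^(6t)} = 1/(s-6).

Using L{f(at)} = (1/a)F(s/a) with a=6 and f(t) = e^(6t): L{e^(36t)} = (1/6) · 1/((s/6)-6) = (1/6) · 6/(s-36) = 1/(s-36)

Final answer: 1/(s-36)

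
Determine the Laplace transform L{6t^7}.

L{6t^7} = 6 · L{t^7} = 6 · 5040/s^8 = 30240/s^8

Final answer: 30240/s^8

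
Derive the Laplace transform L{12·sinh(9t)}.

L{sinh(ωt)} = ω/(s² - ω²), so L{sinh(9t)} = 9/(s² - 81). Then L{12·sinh(9t)} = 12·9/(s² - 81) = 108/(s² - 81)

Final answer: 108/(s² - 81)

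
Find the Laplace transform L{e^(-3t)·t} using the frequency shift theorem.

L{e^(at)·t^n} = n!/(s-a)^(n+1), so L{e^(-3t)·t} = 1/(s+3)^2

Final answer: 1/(s+3)^2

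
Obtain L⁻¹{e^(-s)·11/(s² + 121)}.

L⁻¹{11/(s² + 121)} = sin(11t). By the time shift theorem, L⁻¹{e^(-as)F(s)} = u(t-a)f(t-a) with a=1, so L⁻¹{e^(-s)·11/(s² + 121)} = u(t-1)·sin(11(t-1))

Final answer: u(t-1)·sin(11(t-1))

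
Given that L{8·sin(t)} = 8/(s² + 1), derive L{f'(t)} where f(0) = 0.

L{f'(t)} = s·F(s) - f(0) = s·8/(s² + 1) - 0 = 8s/(s² + 1)

Final answer: 8s/(s² + 1)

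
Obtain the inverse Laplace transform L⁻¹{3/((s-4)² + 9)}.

Using frequency shift, L⁻¹{3/((s-4)² + 9)} = e^(4t)·sin(3t)

Final answer: e^(4t)·sin(3t)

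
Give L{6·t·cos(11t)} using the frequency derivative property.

L{cos(11t)} = s/(s² + 121). Derivative: d/ds[s/(s² + 121)] = [(s² + 121) - s·2s]/(s² + 121)² = (121 - s²)/(s² + 121)². So L{t·cos(11t)} = -F'(s) = (s² - 121)/(s² + 121)². Then L{6·t·cos(11t)} = 6·(s² - 121)/(s² + 121)²

Final answer: 6·(s² - 121)/(s² + 121)²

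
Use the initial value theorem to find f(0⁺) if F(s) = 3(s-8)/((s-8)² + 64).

f(0⁺) = lim_{s→∞} sF(s) = lim_{s→∞} 3s(s-8)/((s-8)² + 64) = 3

Final answer: 3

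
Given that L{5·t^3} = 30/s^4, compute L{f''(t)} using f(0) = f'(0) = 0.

L{f''(t)} = s²F(s) - sf(0) - f'(0) = s²·30/s^4 - 0 - 0 = 30/s^2

Final answer: 30/s^2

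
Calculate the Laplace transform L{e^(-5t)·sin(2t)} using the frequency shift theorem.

Frequency shift: L{e^(at)f(t)} = F(s-a). L{e^(-5t)·sin(2t)} = 2/((s+5)² + 4)

Final answer: 2/((s+5)² + 4)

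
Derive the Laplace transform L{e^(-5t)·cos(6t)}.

L{e^(at)·cos(ωt)} = (s-a)/((s-a)² + ω²), so L{e^(-5t)·cos(6t)} = (s+5)/((s+5)² + 36)

Final answer: (s+5)/((s+5)² + 36)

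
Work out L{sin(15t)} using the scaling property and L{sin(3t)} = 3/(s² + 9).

Using L{f(at)} = (1/a)F(s/a) with a=5: L{sin(15t)} = (1/5) · 3/((s/5)² + 9) = (1/5) · 3·25/(s² + 225) = 15/(s² + 225)

Final answer: 15/(s² + 225)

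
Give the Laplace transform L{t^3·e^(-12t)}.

L{t^n·e^(at)} = n!/(s-a)^(n+1), so L{t^3·e^(-12t)} = 6/(s+12)^4

Final answer: 6/(s+12)^4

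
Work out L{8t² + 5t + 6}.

L{8t² + 5t + 6} = 8·2/s³ + 5/s² + 6/s = 16/s³ + 5/s² + 6/s

Final answer: 16/s³ + 5/s² + 6/s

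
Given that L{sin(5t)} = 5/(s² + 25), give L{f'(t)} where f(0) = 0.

L{f'(t)} = s·F(s) - f(0) = s·5/(s² + 25) - 0 = 5s/(s² + 25)

Final answer: 5s/(s² + 25)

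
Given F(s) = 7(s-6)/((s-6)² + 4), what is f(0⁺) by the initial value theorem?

f(0⁺) = lim_{s→∞} sF(s) = lim_{s→∞} 7s(s-6)/((s-6)² + 4) = 7

Final answer: 7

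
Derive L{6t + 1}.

L{6t + 1} = 6·L{t} + L{1} = 6/s² + 1/s

Final answer: 6/s² + 1/s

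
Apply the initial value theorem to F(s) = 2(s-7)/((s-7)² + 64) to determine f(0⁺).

f(0⁺) = lim_{s→∞} sF(s) = lim_{s→∞} 2s(s-7)/((s-7)² + 64) = 2

Final answer: 2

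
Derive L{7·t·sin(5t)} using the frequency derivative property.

L{sin(5t)} = 5/(s² + 25). By L{t·f(t)} = -F'(s): -d/ds[5/(s² + 25)] = -(5)·(-2s)/(s² + 25)² = 10s/(s² + 25)². Then L{7·t·sin(5t)} = 7·10s/(s² + 25)² = 70s/(s² + 25)²

Final answer: 70s/(s² + 25)²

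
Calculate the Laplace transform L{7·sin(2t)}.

L{sin(ωt)} = ω/(s² + ω²), so L{sin(2t)} = 2/(s² + 4). Then L{7·sin(2t)} = 7·2/(s² + 4) = 14/(s² + 4)

Final answer: 14/(s² + 4)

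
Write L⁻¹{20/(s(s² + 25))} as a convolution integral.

20/(s(s² + 25)) = (1/s)·(20/(s² + 25)) = L{1}·L{4·sin(5t)}. So f(t) = 1*(4·sin(5t)) = ∫₀ᵗ 4·sin(5τ) dτ

Final answer: ∫₀ᵗ 4·sin(5τ) dτ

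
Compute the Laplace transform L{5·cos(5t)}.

L{cos(ωt)} = s/(s² + ω²), so L{cos(5t)} = s/(s² + 25). Then L{5·cos(5t)} = 5·s/(s² + 25) = 5s/(s² + 25)

Final answer: 5s/(s² + 25)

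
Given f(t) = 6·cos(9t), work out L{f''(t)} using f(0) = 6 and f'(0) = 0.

F(s) = 6s/(s² + 81). L{f''(t)} = s²F(s) - sf(0) - f'(0) = 6s³/(s² + 81) - 6s = (6s³ - 6s(s² + 81))/(s² + 81) = -486s/(s² + 81)

Final answer: -486s/(s² + 81)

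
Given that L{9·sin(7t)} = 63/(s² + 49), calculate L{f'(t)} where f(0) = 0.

L{f'(t)} = s·F(s) - f(0) = s·63/(s² + 49) - 0 = 63s/(s² + 49)

Final answer: 63s/(s² + 49)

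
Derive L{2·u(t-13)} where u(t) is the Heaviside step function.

L{u(t-a)} = e^(-as)/s. Here a=13, so L{u(t-13)} = e^(-13s)/s, and L{2·u(t-13)} = 2·e^(-13s)/s

Final answer: 2·e^(-13s)/s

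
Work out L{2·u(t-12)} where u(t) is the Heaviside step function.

L{u(t-a)} = e^(-as)/s. Here a=12, so L{u(t-12)} = e^(-12s)/s, and L{2·u(t-12)} = 2·e^(-12s)/s

Final answer: 2·e^(-12s)/s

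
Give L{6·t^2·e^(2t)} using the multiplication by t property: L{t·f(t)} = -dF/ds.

Using L{t^n·e^(at)} = n!/(s-a)^(n+1), L{t^2·e^(2t)} = 2/(s-2)^3, so L{6·t^2·e^(2t)} = 6·2/(s-2)^3 = 12/(s-2)^3

Final answer: 12/(s-2)^3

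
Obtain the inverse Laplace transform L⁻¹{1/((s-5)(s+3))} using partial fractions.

Decompose: A/(s-5) + B/(s+3). A = 1/8, B = -1/8. f(t) = (e^(5t) - e^(-3t))/8

Final answer: (e^(5t) - e^(-3t))/8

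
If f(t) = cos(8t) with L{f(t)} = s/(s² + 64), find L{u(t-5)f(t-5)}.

Time shift theorem: L{u(t-a)f(t-a)} = e^(-as)F(s). Here a=5, F(s) = s/(s² + 64), so L{u(t-5)f(t-5)} = e^(-5s)·s/(s² + 64)

Final answer: e^(-5s)·s/(s² + 64)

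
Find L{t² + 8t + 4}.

L{t² + 8t + 4} = 2/s³ + 8/s² + 4/s = 2/s³ + 8/s² + 4/s

Final answer: 2/s³ + 8/s² + 4/s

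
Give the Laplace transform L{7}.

L{7} = 7 · L{1} = 7/s

Final answer: 7/s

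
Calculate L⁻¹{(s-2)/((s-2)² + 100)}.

Using frequency shift: L⁻¹{(s-a)/((s-a)² + b²)} = e^(at)cos(bt). Here a=2, b=10

Final answer: e^(2t)·cos(10t)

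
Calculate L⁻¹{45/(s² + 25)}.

This is the form c·a/(s² + a²) with a = 5, c = 9. L⁻¹ = 9·sin(5t)

Final answer: 9·sin(5t)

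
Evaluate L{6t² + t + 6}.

L{6t² + t + 6} = 6·2/s³ + 1/s² + 6/s = 12/s³ + 1/s² + 6/s

Final answer: 12/s³ + 1/s² + 6/s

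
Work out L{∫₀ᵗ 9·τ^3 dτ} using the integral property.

L{∫₀ᵗ f(τ)dτ} = F(s)/s with f(t) = 9t^3. F(s) = 54/s^4, so L{∫₀ᵗ 9·τ^3 dτ} = (54/s^4)/s = 54/s^5. (Check: ∫₀ᵗ 9·τ^3 dτ = 9t^4/4.)

Final answer: 54/s^5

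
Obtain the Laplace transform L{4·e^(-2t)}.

L{e^(at)} = 1/(s-a), so L{e^(-2t)} = 1/(s+2). Then L{4·e^(-2t)} = 4/(s+2)

Final answer: 4/(s+2)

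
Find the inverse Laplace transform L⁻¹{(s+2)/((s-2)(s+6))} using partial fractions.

Using partial fractions, f(t) = (4e^(2t) + 4e^(-6t))/8

Final answer: (4e^(2t) + 4e^(-6t))/8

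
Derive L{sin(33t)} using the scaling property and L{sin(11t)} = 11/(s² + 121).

Using L{f(at)} = (1/a)F(s/a) with a=3: L{sin(33t)} = (1/3) · 11/((s/3)² + 121) = (1/3) · 11·9/(s² + 1089) = 33/(s² + 1089)

Final answer: 33/(s² + 1089)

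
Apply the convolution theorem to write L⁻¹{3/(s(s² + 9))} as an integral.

3/(s(s² + 9)) = (1/s)·(3/(s² + 9)) = L{1}·L{sin(3t)}. So f(t) = 1*(sin(3t)) = ∫₀ᵗ sin(3τ) dτ

Final answer: ∫₀ᵗ sin(3τ) dτ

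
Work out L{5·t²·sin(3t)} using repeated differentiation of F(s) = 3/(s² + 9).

F(s) = 3/(s² + 9). F'(s) = -6s/(s² + 9)². F''(s) = -6(9 - 3s²)/(s² + 9)³ = (18s² - 54)/(s² + 9)³. So L{t²·sin(3t)} = (-1)² F''(s) = (18s² - 54)/(s² + 9)³. Then L{5·t²·sin(3t)} = 5·(18s² - 54)/(s² + 9)³ = (90s² - 270)/(s² + 9)³

Final answer: (90s² - 270)/(s² + 9)³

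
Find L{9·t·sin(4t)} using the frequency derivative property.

L{sin(4t)} = 4/(s² + 16). By L{t·f(t)} = -F'(s): -d/ds[4/(s² + 16)] = -(4)·(-2s)/(s² + 16)² = 8s/(s² + 16)². Then L{9·t·sin(4t)} = 9·8s/(s² + 16)² = 72s/(s² + 16)²

Final answer: 72s/(s² + 16)²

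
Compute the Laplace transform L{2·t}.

L{t^n} = n!/s^(n+1), so L{t} = 1/s^2. Then L{2·t} = 2·1/s^2 = 2/s^2

Final answer: 2/s^2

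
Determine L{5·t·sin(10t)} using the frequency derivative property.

L{sin(10t)} = 10/(s² + 100). By L{t·f(t)} = -F'(s): -d/ds[10/(s² + 100)] = -(10)·(-2s)/(s² + 100)² = 20s/(s² + 100)². Then L{5·t·sin(10t)} = 5·20s/(s² + 100)² = 100s/(s² + 100)²

Final answer: 100s/(s² + 100)²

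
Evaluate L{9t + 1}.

L{9t + 1} = 9·L{t} + L{1} = 9/s² + 1/s

Final answer: 9/s² + 1/s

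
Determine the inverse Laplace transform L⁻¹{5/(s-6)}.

L⁻¹{1/(s-a)} = e^(at), so L⁻¹{1/(s-6)} = e^(6t), and L⁻¹{5/(s-6)} = 5·e^(6t)

Final answer: 5·e^(6t)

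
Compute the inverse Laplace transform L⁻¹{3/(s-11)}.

L⁻¹{1/(s-a)} = e^(at), so L⁻¹{1/(s-11)} = e^(11t), and L⁻¹{3/(s-11)} = 3·e^(11t)

Final answer: 3·e^(11t)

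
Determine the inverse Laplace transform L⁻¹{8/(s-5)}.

L⁻¹{1/(s-a)} = e^(at), so L⁻¹{1/(s-5)} = e^(5t), and L⁻¹{8/(s-5)} = 8·e^(5t)

Final answer: 8·e^(5t)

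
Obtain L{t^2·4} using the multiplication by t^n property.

L{4} = 4/s. d^1/ds^1[1/s] = -1/s². d^2/ds^2[1/s] = 2/s^3. So L{t^2} = (-1)^{2}·2/s^3 = 2/s^3. Then L{t^2·4} = 4·2/s^3 = 8/s^3

Final answer: 8/s^3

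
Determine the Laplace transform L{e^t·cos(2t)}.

L{e^(at)·cos(ωt)} = (s-a)/((s-a)² + ω²), so L{e^t·cos(2t)} = (s-1)/((s-1)² + 4)

Final answer: (s-1)/((s-1)² + 4)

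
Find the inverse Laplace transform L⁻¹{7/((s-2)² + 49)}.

Using frequency shift, L⁻¹{7/((s-2)² + 49)} = e^(2t)·sin(7t)

Final answer: e^(2t)·sin(7t)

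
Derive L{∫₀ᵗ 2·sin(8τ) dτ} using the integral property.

L{∫₀ᵗ f(τ)dτ} = F(s)/s with F(s) = 16/(s² + 64), so the result is (16/(s² + 64))/s = 16/(s(s² + 64))

Final answer: 16/(s(s² + 64))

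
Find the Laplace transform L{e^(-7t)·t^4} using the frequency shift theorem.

L{e^(at)·t^n} = n!/(s-a)^(n+1), so L{e^(-7t)·t^4} = 24/(s+7)^5

Final answer: 24/(s+7)^5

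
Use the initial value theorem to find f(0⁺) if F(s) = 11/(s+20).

f(0⁺) = lim_{s→∞} s·11/(s+20) = lim_{s→∞} 11s/(s+20) = 11

Final answer: 11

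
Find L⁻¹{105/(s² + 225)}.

This is the form c·a/(s² + a²) with a = 15, c = 7. L⁻¹ = 7·sin(15t)

Final answer: 7·sin(15t)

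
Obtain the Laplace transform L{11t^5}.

L{11t^5} = 11 · L{t^5} = 11 · 120/s^6 = 1320/s^6

Final answer: 1320/s^6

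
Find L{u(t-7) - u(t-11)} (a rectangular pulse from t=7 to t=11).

L{u(t-a)} = e^(-as)/s. L{u(t-7) - u(t-11)} = (e^(-7s) - e^(-11s))/s

Final answer: (e^(-7s) - e^(-11s))/s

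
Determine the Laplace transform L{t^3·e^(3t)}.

L{t^n·e^(at)} = n!/(s-a)^(n+1), so L{t^3·e^(3t)} = 6/(s-3)^4

Final answer: 6/(s-3)^4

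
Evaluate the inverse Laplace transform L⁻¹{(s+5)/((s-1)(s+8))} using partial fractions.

Using partial fractions, f(t) = (6e^t + 3e^(-8t))/9

Final answer: (6e^t + 3e^(-8t))/9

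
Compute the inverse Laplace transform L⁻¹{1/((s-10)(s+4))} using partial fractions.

Decompose: A/(s-10) + B/(s+4). A = 1/14, B = -1/14. f(t) = (e^(10t) - e^(-4t))/14

Final answer: (e^(10t) - e^(-4t))/14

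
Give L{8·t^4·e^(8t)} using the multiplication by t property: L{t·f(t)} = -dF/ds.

Using L{t^n·e^(at)} = n!/(s-a)^(n+1), L{t^4·e^(8t)} = 24/(s-8)^5, so L{8·t^4·e^(8t)} = 8·24/(s-8)^5 = 192/(s-8)^5

Final answer: 192/(s-8)^5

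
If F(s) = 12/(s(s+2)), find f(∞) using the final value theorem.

f(∞) = lim_{s→0} s·12/(s(s+2)) = lim_{s→0} 12/(s+2) = 12/2 = 6

Final answer: 6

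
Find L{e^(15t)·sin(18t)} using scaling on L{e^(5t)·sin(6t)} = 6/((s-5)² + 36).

Scaling with a=3: L{e^(15t)·sin(18t)} = (1/3) · 6/((s/3-5)² + 36). Simplifying: 18/((s-15)² + 324)

Final answer: 18/((s-15)² + 324)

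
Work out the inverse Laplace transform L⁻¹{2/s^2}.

L⁻¹{n!/s^(n+1)} = t^n with n=1. So L⁻¹{1/s^2} = t, and L⁻¹{2/s^2} = (2/1)·t = 2·t

Final answer: 2·t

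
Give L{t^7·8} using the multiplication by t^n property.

L{8} = 8/s. d^1/ds^1[1/s] = -1/s². d^2/ds^2[1/s] = 2/s^3. d^3/ds^3[1/s] = -6/s^4. d^4/ds^4[1/s] = 24/s^5. d^5/ds^5[1/s] = -120/s^6. d^6/ds^6[1/s] = 720/s^7. d^7/ds^7[1/s] = -5040/s^8. So L{t^7} = (-1)^{7}·-5040/s^8 = 5040/s^8. Then L{t^7·8} = 8·5040/s^8 = 40320/s^8

Final answer: 40320/s^8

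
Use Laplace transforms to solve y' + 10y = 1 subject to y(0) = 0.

sY + 10Y = 1/s. Y = 1/(s(s+10)). Partial fractions: Y = 1/10/s - 1/10/(s+10)

Final answer: y(t) = 1/10(1 - e^(-10t))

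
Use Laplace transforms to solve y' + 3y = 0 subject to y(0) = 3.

L{y'} + 3L{y} = 0. sY - 3 + 3Y = 0. Y(s+3) = 3. Y = 3/(s+3)

Final answer: y(t) = 3e^(-3t)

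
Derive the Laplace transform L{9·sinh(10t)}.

L{sinh(ωt)} = ω/(s² - ω²), so L{sinh(10t)} = 10/(s² - 100). Then L{9·sinh(10t)} = 9·10/(s² - 100) = 90/(s² - 100)

Final answer: 90/(s² - 100)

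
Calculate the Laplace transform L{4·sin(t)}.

L{sin(ωt)} = ω/(s² + ω²), so L{sin(t)} = 1/(s² + 1). Then L{4·sin(t)} = 4·1/(s² + 1) = 4/(s² + 1)

Final answer: 4/(s² + 1)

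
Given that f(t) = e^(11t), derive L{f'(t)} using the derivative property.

f(0) = 1, F(s) = 1/(s-11). L{f'(t)} = s·F(s) - f(0) = s/(s-11) - 1 = (s - (s-11))/(s-11) = 11/(s-11)

Final answer: 11/(s-11)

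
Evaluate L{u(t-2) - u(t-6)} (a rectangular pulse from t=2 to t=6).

L{u(t-a)} = e^(-as)/s. L{u(t-2) - u(t-6)} = (e^(-2s) - e^(-6s))/s

Final answer: (e^(-2s) - e^(-6s))/s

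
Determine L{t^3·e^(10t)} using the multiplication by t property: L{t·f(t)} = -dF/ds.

Using L{t^n·e^(at)} = n!/(s-a)^(n+1), L{t^3·e^(10t)} = 6/(s-10)^4

Final answer: 6/(s-10)^4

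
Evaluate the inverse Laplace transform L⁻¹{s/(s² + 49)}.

L⁻¹{s/(s² + 49)} = cos(7t)

Final answer: cos(7t)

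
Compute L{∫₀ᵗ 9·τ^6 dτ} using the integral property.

L{∫₀ᵗ f(τ)dτ} = F(s)/s with f(t) = 9t^6. F(s) = 6480/s^7, so L{∫₀ᵗ 9·τ^6 dτ} = (6480/s^7)/s = 6480/s^8. (Check: ∫₀ᵗ 9·τ^6 dτ = 9t^7/7.)

Final answer: 6480/s^8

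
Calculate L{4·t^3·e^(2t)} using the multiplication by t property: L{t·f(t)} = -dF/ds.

Using L{t^n·e^(at)} = n!/(s-a)^(n+1), L{t^3·e^(2t)} = 6/(s-2)^4, so L{4·t^3·e^(2t)} = 4·6/(s-2)^4 = 24/(s-2)^4

Final answer: 24/(s-2)^4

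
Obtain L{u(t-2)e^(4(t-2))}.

u(t-a)f(t-a) with f(t)=e^(4t). L{e^(4t)} = 1/(s-4). By time shift: e^(-2s)/(s-4)

Final answer: e^(-2s)/(s-4)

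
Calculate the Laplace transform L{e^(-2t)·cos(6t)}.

L{e^(at)·cos(ωt)} = (s-a)/((s-a)² + ω²), so L{e^(-2t)·cos(6t)} = (s+2)/((s+2)² + 36)

Final answer: (s+2)/((s+2)² + 36)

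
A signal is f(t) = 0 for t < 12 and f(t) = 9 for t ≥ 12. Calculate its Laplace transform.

f(t) = 9·u(t-12). L{u(t-12)} = e^(-12s)/s, so L{f(t)} = 9·e^(-12s)/s

Final answer: 9·e^(-12s)/s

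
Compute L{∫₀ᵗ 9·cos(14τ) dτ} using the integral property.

L{∫₀ᵗ f(τ)dτ} = F(s)/s with F(s) = 9s/(s² + 196), so the result is (9s/(s² + 196))/s = 9/(s² + 196)

Final answer: 9/(s² + 196)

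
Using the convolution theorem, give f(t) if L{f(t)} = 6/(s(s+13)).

6/(s(s+13)) = (6/s)·(1/(s+13)) = L{6}·L{e^(-13t)}. By convolution, f(t) = 6*e^(-13t) = ∫₀ᵗ 6·e^(-13τ) dτ = 6·(1 - e^(-13t))/13

Final answer: 6·(1 - e^(-13t))/13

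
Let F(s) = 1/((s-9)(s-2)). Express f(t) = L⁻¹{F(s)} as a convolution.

1/((s-9)(s-2)) = (1/(s-9))·(1/(s-2)) = L{e^(9t)}·L{e^(2t)}. So f(t) = e^(9t)*e^(2t) = ∫₀ᵗ e^(9τ)·e^(2(t-τ)) dτ

Final answer: ∫₀ᵗ e^(9τ)·e^(2(t-τ)) dτ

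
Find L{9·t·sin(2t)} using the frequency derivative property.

L{sin(2t)} = 2/(s² + 4). By L{t·f(t)} = -F'(s): -d/ds[2/(s² + 4)] = -(2)·(-2s)/(s² + 4)² = 4s/(s² + 4)². Then L{9·t·sin(2t)} = 9·4s/(s² + 4)² = 36s/(s² + 4)²

Final answer: 36s/(s² + 4)²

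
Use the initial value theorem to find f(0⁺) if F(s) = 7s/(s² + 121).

f(0⁺) = lim_{s→∞} s·7s/(s² + 121) = lim_{s→∞} 7s²/(s² + 121) = 7

Final answer: 7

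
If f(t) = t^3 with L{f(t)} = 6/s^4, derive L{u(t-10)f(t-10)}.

Time shift theorem: L{u(t-a)f(t-a)} = e^(-as)F(s). Here a=10, F(s) = 6/s^4, so L{u(t-10)f(t-10)} = e^(-10s)·6/s^4

Final answer: e^(-10s)·6/s^4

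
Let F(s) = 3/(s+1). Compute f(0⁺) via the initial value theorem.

f(0⁺) = lim_{s→∞} s·3/(s+1) = lim_{s→∞} 3s/(s+1) = 3

Final answer: 3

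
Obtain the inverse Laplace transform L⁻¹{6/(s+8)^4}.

L⁻¹{n!/(s-a)^(n+1)} = t^n·e^(at), so L⁻¹{6/(s+8)^4} = t^3·e^(-8t)

Final answer: t^3·e^(-8t)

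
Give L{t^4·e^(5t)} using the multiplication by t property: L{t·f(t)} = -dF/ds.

Using L{t^n·e^(at)} = n!/(s-a)^(n+1), L{t^4·e^(5t)} = 24/(s-5)^5

Final answer: 24/(s-5)^5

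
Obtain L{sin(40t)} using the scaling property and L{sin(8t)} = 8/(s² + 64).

Using L{f(at)} = (1/a)F(s/a) with a=5: L{sin(40t)} = (1/5) · 8/((s/5)² + 64) = (1/5) · 8·25/(s² + 1600) = 40/(s² + 1600)

Final answer: 40/(s² + 1600)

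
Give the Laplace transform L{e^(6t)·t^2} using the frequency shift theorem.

L{e^(at)·t^n} = n!/(s-a)^(n+1), so L{e^(6t)·t^2} = 2/(s-6)^3

Final answer: 2/(s-6)^3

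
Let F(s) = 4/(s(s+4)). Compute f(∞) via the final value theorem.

f(∞) = lim_{s→0} s·4/(s(s+4)) = lim_{s→0} 4/(s+4) = 4/4 = 1

Final answer: 1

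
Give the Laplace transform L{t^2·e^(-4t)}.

L{t^n·e^(at)} = n!/(s-a)^(n+1), so L{t^2·e^(-4t)} = 2/(s+4)^3

Final answer: 2/(s+4)^3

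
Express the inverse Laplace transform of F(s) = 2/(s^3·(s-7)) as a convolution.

2/(s^3·(s-7)) = (2/s^3)·(1/(s-7)) = L{t^2}·L{e^(7t)}. So f(t) = t^2*e^(7t) = ∫₀ᵗ τ^2·e^(7(t-τ)) dτ

Final answer: ∫₀ᵗ τ^2·e^(7(t-τ)) dτ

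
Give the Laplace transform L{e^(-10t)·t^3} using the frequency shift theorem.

L{e^(at)·t^n} = n!/(s-a)^(n+1), so L{e^(-10t)·t^3} = 6/(s+10)^4

Final answer: 6/(s+10)^4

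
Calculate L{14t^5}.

L{t^n} = n!/s^(n+1). So L{14t^5} = 14·5!/s^6 = 1680/s^6

Final answer: 1680/s^6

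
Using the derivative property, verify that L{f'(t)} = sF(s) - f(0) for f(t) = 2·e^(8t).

f'(t) = 16e^(8t). Direct: L{f'(t)} = 16/(s-8). Property: s·2/(s-8) - 2 = (2s - 2(s-8))/(s-8) = 16/(s-8). ✓

Final answer: 16/(s-8)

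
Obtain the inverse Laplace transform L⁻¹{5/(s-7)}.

L⁻¹{1/(s-a)} = e^(at), so L⁻¹{1/(s-7)} = e^(7t), and L⁻¹{5/(s-7)} = 5·e^(7t)

Final answer: 5·e^(7t)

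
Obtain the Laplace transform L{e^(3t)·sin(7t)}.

L{e^(at)·sin(ωt)} = ω/((s-a)² + ω²), so L{e^(3t)·sin(7t)} = 7/((s-3)² + 49)

Final answer: 7/((s-3)² + 49)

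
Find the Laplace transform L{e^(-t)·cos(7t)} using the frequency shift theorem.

Frequency shift: L{e^(at)f(t)} = F(s-a). L{e^(-t)·cos(7t)} = (s+1)/((s+1)² + 49)

Final answer: (s+1)/((s+1)² + 49)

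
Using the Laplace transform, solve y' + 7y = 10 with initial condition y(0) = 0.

sY + 7Y = 10/s. Y = 10/(s(s+7)). Partial fractions: Y = 10/7/s - 10/7/(s+7)

Final answer: y(t) = 10/7(1 - e^(-7t))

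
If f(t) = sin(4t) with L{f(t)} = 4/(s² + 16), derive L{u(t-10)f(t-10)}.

Time shift theorem: L{u(t-a)f(t-a)} = e^(-as)F(s). Here a=10, F(s) = 4/(s² + 16), so L{u(t-10)f(t-10)} = e^(-10s)·4/(s² + 16)

Final answer: e^(-10s)·4/(s² + 16)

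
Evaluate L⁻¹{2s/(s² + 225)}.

This is the form c·s/(s² + a²) with a = 15, c = 2. L⁻¹ = 2·cos(15t)

Final answer: 2·cos(15t)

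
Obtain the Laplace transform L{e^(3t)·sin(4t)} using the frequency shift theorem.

Frequency shift: L{e^(at)f(t)} = F(s-a). L{e^(3t)·sin(4t)} = 4/((s-3)² + 16)

Final answer: 4/((s-3)² + 16)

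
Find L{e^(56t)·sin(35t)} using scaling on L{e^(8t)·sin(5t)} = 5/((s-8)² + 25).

Scaling with a=7: L{e^(56t)·sin(35t)} = (1/7) · 5/((s/7-8)² + 25). Simplifying: 35/((s-56)² + 1225)

Final answer: 35/((s-56)² + 1225)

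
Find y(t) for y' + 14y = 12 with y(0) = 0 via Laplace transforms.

sY + 14Y = 12/s. Y = 12/(s(s+14)). Partial fractions: Y = 6/7/s - 6/7/(s+14)

Final answer: y(t) = 6/7(1 - e^(-14t))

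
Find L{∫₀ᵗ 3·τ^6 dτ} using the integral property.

L{∫₀ᵗ f(τ)dτ} = F(s)/s with f(t) = 3t^6. F(s) = 2160/s^7, so L{∫₀ᵗ 3·τ^6 dτ} = (2160/s^7)/s = 2160/s^8. (Check: ∫₀ᵗ 3·τ^6 dτ = 3t^7/7.)

Final answer: 2160/s^8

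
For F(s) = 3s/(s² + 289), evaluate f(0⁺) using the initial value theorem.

f(0⁺) = lim_{s→∞} s·3s/(s² + 289) = lim_{s→∞} 3s²/(s² + 289) = 3

Final answer: 3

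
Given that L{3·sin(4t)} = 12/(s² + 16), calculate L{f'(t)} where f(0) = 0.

L{f'(t)} = s·F(s) - f(0) = s·12/(s² + 16) - 0 = 12s/(s² + 16)

Final answer: 12s/(s² + 16)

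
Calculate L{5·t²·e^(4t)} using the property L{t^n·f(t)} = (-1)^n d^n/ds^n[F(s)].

L{e^(4t)} = 1/(s-4). d/ds[1/(s-4)] = -1/(s-4)². d²/ds²[1/(s-4)] = 2/(s-4)³. So L{t²·e^(4t)} = (-1)² · 2/(s-4)³ = 2/(s-4)³. Then L{5·t²·e^(4t)} = 5·2/(s-4)³ = 10/(s-4)³

Final answer: 10/(s-4)³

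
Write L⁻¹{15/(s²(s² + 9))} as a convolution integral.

15/(s²(s² + 9)) = (1/s²)·(15/(s² + 9)) = L{t}·L{5·sin(3t)}. So f(t) = t*(5·sin(3t)) = ∫₀ᵗ 5τ·sin(3(t-τ)) dτ

Final answer: ∫₀ᵗ 5τ·sin(3(t-τ)) dτ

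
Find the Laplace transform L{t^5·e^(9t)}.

L{t^n·e^(at)} = n!/(s-a)^(n+1), so L{t^5·e^(9t)} = 120/(s-9)^6

Final answer: 120/(s-9)^6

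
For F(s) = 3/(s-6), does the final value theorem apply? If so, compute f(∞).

sF(s) = 3s/(s-6) has a pole at s = 6 in the right half-plane. Theorem does NOT apply (unstable system; f(t) = 3·e^(6t) grows without bound).

Final answer: Not applicable (unstable)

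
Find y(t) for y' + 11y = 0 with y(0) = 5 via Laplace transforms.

L{y'} + 11L{y} = 0. sY - 5 + 11Y = 0. Y(s+11) = 5. Y = 5/(s+11)

Final answer: y(t) = 5e^(-11t)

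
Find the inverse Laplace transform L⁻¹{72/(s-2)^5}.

L⁻¹{n!/(s-a)^(n+1)} = t^n·e^(at) with n=4, a=2. So L⁻¹{24/(s-2)^5} = t^4·e^(2t), and L⁻¹{72/(s-2)^5} = (72/24)·t^4·e^(2t) = 3·t^4·e^(2t)

Final answer: 3·t^4·e^(2t)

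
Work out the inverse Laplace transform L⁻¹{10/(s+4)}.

L⁻¹{1/(s-a)} = e^(at), so L⁻¹{1/(s+4)} = e^(-4t), and L⁻¹{10/(s+4)} = 10·e^(-4t)

Final answer: 10·e^(-4t)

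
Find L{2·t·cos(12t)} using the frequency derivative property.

L{cos(12t)} = s/(s² + 144). Derivative: d/ds[s/(s² + 144)] = [(s² + 144) - s·2s]/(s² + 144)² = (144 - s²)/(s² + 144)². So L{t·cos(12t)} = -F'(s) = (s² - 144)/(s² + 144)². Then L{2·t·cos(12t)} = 2·(s² - 144)/(s² + 144)²

Final answer: 2·(s² - 144)/(s² + 144)²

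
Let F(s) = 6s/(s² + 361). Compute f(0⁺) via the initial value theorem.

f(0⁺) = lim_{s→∞} s·6s/(s² + 361) = lim_{s→∞} 6s²/(s² + 361) = 6

Final answer: 6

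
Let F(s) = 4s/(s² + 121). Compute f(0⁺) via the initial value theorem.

f(0⁺) = lim_{s→∞} s·4s/(s² + 121) = lim_{s→∞} 4s²/(s² + 121) = 4

Final answer: 4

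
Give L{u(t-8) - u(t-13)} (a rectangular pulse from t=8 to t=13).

L{u(t-a)} = e^(-as)/s. L{u(t-8) - u(t-13)} = (e^(-8s) - e^(-13s))/s

Final answer: (e^(-8s) - e^(-13s))/s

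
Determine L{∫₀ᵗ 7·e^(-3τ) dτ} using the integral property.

L{∫₀ᵗ f(τ)dτ} = F(s)/s with F(s) = 7/(s+3), so L{∫₀ᵗ 7·e^(-3τ) dτ} = 7/(s(s+3))

Final answer: 7/(s(s+3))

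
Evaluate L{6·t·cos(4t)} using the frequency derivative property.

L{cos(4t)} = s/(s² + 16). Derivative: d/ds[s/(s² + 16)] = [(s² + 16) - s·2s]/(s² + 16)² = (16 - s²)/(s² + 16)². So L{t·cos(4t)} = -F'(s) = (s² - 16)/(s² + 16)². Then L{6·t·cos(4t)} = 6·(s² - 16)/(s² + 16)²

Final answer: 6·(s² - 16)/(s² + 16)²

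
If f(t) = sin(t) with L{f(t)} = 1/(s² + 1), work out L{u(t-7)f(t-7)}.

Time shift theorem: L{u(t-a)f(t-a)} = e^(-as)F(s). Here a=7, F(s) = 1/(s² + 1), so L{u(t-7)f(t-7)} = e^(-7s)·1/(s² + 1)

Final answer: e^(-7s)·1/(s² + 1)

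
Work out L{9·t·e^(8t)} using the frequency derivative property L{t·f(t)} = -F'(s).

L{e^(8t)} = 1/(s-8). By frequency derivative: L{t·e^(8t)} = -d/ds[1/(s-8)] = -(-1)/(s-8)² = 1/(s-8)². Then L{9·t·e^(8t)} = 9·1/(s-8)² = 9/(s-8)²

Final answer: 9/(s-8)²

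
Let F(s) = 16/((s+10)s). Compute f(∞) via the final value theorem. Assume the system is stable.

f(∞) = lim_{s→0} sF(s) = lim_{s→0} 16/(s+10) = 8/5

Final answer: 8/5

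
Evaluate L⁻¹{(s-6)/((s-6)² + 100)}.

Using frequency shift: L⁻¹{(s-a)/((s-a)² + b²)} = e^(at)cos(bt). Here a=6, b=10

Final answer: e^(6t)·cos(10t)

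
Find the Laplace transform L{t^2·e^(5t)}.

L{t^n·e^(at)} = n!/(s-a)^(n+1), so L{t^2·e^(5t)} = 2/(s-5)^3

Final answer: 2/(s-5)^3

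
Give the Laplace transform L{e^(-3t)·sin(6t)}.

L{e^(at)·sin(ωt)} = ω/((s-a)² + ω²), so L{e^(-3t)·sin(6t)} = 6/((s+3)² + 36)

Final answer: 6/((s+3)² + 36)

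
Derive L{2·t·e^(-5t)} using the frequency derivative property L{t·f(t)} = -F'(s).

L{e^(-5t)} = 1/(s+5). By frequency derivative: L{t·e^(-5t)} = -d/ds[1/(s+5)] = -(-1)/(s+5)² = 1/(s+5)². Then L{2·t·e^(-5t)} = 2·1/(s+5)² = 2/(s+5)²

Final answer: 2/(s+5)²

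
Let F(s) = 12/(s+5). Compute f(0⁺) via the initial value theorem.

f(0⁺) = lim_{s→∞} s·12/(s+5) = lim_{s→∞} 12s/(s+5) = 12

Final answer: 12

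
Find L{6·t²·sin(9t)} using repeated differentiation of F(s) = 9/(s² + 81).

F(s) = 9/(s² + 81). F'(s) = -18s/(s² + 81)². F''(s) = -18(81 - 3s²)/(s² + 81)³ = (54s² - 1458)/(s² + 81)³. So L{t²·sin(9t)} = (-1)² F''(s) = (54s² - 1458)/(s² + 81)³. Then L{6·t²·sin(9t)} = 6·(54s² - 1458)/(s² + 81)³ = (324s² - 8748)/(s² + 81)³

Final answer: (324s² - 8748)/(s² + 81)³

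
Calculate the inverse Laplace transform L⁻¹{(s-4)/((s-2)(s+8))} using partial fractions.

Using partial fractions, f(t) = (-2e^(2t) + 12e^(-8t))/10

Final answer: (-2e^(2t) + 12e^(-8t))/10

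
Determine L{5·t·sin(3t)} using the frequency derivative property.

L{sin(3t)} = 3/(s² + 9). By L{t·f(t)} = -F'(s): -d/ds[3/(s² + 9)] = -(3)·(-2s)/(s² + 9)² = 6s/(s² + 9)². Then L{5·t·sin(3t)} = 5·6s/(s² + 9)² = 30s/(s² + 9)²

Final answer: 30s/(s² + 9)²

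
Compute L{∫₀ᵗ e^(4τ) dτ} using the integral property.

L{∫₀ᵗ f(τ)dτ} = F(s)/s with F(s) = 1/(s-4), so L{∫₀ᵗ e^(4τ) dτ} = 1/(s(s-4))

Final answer: 1/(s(s-4))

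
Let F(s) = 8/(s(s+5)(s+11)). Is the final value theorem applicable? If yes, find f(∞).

Poles of sF(s) = 8/((s+5)(s+11)) are at s = -5 and s = -11, both in the left half-plane. Theorem applies. f(∞) = lim_{s→0} sF(s) = 8/(5·11) = 8/55

Final answer: 8/55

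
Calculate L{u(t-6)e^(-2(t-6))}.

u(t-a)f(t-a) with f(t)=e^(-2t). L{e^(-2t)} = 1/(s+2). By time shift: e^(-6s)/(s+2)

Final answer: e^(-6s)/(s+2)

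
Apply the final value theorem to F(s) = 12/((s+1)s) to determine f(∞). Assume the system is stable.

f(∞) = lim_{s→0} sF(s) = lim_{s→0} 12/(s+1) = 12

Final answer: 12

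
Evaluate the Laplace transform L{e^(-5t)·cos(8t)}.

L{e^(at)·cos(ωt)} = (s-a)/((s-a)² + ω²), so L{e^(-5t)·cos(8t)} = (s+5)/((s+5)² + 64)

Final answer: (s+5)/((s+5)² + 64)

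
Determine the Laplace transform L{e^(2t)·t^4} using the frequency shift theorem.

L{e^(at)·t^n} = n!/(s-a)^(n+1), so L{e^(2t)·t^4} = 24/(s-2)^5

Final answer: 24/(s-2)^5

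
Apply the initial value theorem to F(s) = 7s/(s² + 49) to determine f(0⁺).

f(0⁺) = lim_{s→∞} s·7s/(s² + 49) = lim_{s→∞} 7s²/(s² + 49) = 7

Final answer: 7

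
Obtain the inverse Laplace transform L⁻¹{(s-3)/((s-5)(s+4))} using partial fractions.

Using partial fractions, f(t) = (2e^(5t) + 7e^(-4t))/9

Final answer: (2e^(5t) + 7e^(-4t))/9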